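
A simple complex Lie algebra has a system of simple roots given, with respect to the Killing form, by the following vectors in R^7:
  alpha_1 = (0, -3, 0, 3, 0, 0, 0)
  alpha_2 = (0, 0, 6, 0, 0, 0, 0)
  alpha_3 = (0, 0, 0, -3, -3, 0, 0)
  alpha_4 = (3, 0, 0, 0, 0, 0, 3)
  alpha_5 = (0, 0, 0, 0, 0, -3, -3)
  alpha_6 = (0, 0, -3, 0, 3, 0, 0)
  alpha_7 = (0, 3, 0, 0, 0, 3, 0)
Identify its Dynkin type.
C7

Compute the Cartan integers a_ij = 2(alpha_i, alpha_j)/(alpha_j, alpha_j); the resulting 7x7 Cartan matrix is
[[2, 0, -1, 0, 0, 0, -1], [0, 2, 0, 0, 0, -2, 0], [-1, 0, 2, 0, 0, -1, 0], [0, 0, 0, 2, -1, 0, 0], [0, 0, 0, -1, 2, 0, -1], [0, -1, -1, 0, 0, 2, 0], [-1, 0, 0, 0, -1, 0, 2]].
The roots have two lengths (squared-length ratio 2:1); the short ones are alpha_{1,3,4,5,6,7}. The associated Dynkin diagram is a chain of 7 nodes with a double edge at one end; the terminal node there is the unique long simple root (C_7), so the type is C_7 (the algebra sp(14)).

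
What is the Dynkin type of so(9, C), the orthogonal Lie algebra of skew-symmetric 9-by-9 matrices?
This is so(9) with 9 odd, which has dimension 9(9-1)/2 = 36 and rank (9-1)/2 = 4. In the classification of classical Lie algebras, the orthogonal algebra so(2n+1) in an odd number of variables has type B_n; here n = 4, so the Dynkin diagram is a chain of 4 nodes with a double edge at one end; the terminal node there is the unique short simple root (B_4). Hence the type is B_4.

B4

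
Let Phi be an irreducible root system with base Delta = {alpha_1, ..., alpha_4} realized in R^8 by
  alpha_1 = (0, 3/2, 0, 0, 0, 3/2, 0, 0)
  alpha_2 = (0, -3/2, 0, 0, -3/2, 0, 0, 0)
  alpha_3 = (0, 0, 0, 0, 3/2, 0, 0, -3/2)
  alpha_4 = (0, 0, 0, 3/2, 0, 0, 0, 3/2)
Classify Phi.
A_4 (sl(5))

Compute the Cartan integers a_ij = 2(alpha_i, alpha_j)/(alpha_j, alpha_j); the resulting 4x4 Cartan matrix is
[[2, -1, 0, 0], [-1, 2, -1, 0], [0, -1, 2, -1], [0, 0, -1, 2]].
All simple roots have the same length, so the diagram is simply laced. The associated Dynkin diagram is a chain of 4 nodes with single edges (A_4), so the type is A_4 (the algebra sl(5)).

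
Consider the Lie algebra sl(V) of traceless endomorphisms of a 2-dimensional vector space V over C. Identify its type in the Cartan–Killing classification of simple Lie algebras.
This is sl(2), which has dimension 2^2 - 1 = 3 and rank 2 - 1 = 1 (a Cartan subalgebra is the diagonal traceless matrices). In the classification of classical Lie algebras, the special linear algebra sl(n+1) has type A_n; here n = 1, so the Dynkin diagram is a chain of 1 nodes with single edges (A_1). Hence the type is A_1.

A1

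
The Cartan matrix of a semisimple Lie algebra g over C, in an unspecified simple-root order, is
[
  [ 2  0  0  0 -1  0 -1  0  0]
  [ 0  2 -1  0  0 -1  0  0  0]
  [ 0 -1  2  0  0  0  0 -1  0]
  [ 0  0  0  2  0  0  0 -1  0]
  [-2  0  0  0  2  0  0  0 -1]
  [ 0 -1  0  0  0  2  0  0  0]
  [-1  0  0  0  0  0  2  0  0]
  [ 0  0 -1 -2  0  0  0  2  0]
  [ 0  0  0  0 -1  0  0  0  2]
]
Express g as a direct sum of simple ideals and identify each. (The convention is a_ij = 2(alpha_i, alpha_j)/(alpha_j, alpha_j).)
The diagram associated to this matrix has two connected components: the simple roots {alpha_2, alpha_3, alpha_4, alpha_6, alpha_8} form a chain of 5 nodes with a double edge at one end; the terminal node there is the unique short simple root (B_5), and {alpha_1, alpha_5, alpha_7, alpha_9} form a chain of 4 nodes with a double edge between the middle two (F_4). A semisimple Lie algebra decomposes uniquely as the direct sum of simple ideals, one per connected component of its Dynkin diagram, so g ≅ B_5 ⊕ F_4 (dimension 55 + 52 = 107).

type B_5 + type F_4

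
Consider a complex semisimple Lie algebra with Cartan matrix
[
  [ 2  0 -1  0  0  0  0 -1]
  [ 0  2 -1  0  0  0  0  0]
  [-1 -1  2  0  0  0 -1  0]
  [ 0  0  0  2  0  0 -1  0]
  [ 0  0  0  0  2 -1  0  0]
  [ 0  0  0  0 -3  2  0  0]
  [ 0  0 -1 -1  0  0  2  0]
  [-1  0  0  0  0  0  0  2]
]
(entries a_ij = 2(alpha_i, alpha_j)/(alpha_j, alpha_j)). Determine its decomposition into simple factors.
The diagram associated to this matrix has two connected components: the simple roots {alpha_1, alpha_2, alpha_3, alpha_4, alpha_7, alpha_8} form a chain of 5 nodes with one extra node attached to the third node from one end (E_6), and {alpha_5, alpha_6} form two nodes joined by a triple edge (G_2). A semisimple Lie algebra decomposes uniquely as the direct sum of simple ideals, one per connected component of its Dynkin diagram, so g ≅ E_6 ⊕ G_2 (dimension 78 + 14 = 92).

type E_6 ⊕ type G_2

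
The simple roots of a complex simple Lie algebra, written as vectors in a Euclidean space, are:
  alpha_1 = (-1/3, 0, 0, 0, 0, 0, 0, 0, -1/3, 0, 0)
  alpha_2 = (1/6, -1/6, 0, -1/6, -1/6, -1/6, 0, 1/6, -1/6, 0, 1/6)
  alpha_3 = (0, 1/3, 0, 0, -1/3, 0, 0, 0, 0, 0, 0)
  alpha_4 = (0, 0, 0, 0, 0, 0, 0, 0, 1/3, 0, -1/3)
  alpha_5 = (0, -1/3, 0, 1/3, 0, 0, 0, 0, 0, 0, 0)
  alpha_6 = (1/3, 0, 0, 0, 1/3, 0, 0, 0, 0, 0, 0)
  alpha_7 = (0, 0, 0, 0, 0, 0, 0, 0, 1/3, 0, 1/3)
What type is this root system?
Compute the Cartan integers a_ij = 2(alpha_i, alpha_j)/(alpha_j, alpha_j); the resulting 7x7 Cartan matrix is
[[2, 0, 0, -1, 0, -1, -1], [0, 2, 0, -1, 0, 0, 0], [0, 0, 2, 0, -1, -1, 0], [-1, -1, 0, 2, 0, 0, 0], [0, 0, -1, 0, 2, 0, 0], [-1, 0, -1, 0, 0, 2, 0], [-1, 0, 0, 0, 0, 0, 2]].
All simple roots have the same length, so the diagram is simply laced. The associated Dynkin diagram is a chain of 6 nodes with one extra node attached to the third node from one end (E_7), so the type is E_7.

E_7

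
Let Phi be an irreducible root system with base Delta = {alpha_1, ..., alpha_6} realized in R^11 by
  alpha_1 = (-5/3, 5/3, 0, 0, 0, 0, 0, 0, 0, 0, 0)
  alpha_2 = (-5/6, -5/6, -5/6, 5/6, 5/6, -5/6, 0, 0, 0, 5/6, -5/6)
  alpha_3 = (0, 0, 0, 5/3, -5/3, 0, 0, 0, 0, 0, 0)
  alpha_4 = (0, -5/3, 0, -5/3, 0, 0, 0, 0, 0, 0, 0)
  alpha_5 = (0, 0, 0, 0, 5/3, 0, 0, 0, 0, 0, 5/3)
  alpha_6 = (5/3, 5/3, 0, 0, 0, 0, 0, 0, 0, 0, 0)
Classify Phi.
E_6

Compute the Cartan integers a_ij = 2(alpha_i, alpha_j)/(alpha_j, alpha_j); the resulting 6x6 Cartan matrix is
[[2, 0, 0, -1, 0, 0], [0, 2, 0, 0, 0, -1], [0, 0, 2, -1, -1, 0], [-1, 0, -1, 2, 0, -1], [0, 0, -1, 0, 2, 0], [0, -1, 0, -1, 0, 2]].
All simple roots have the same length, so the diagram is simply laced. The associated Dynkin diagram is a chain of 5 nodes with one extra node attached to the third node from one end (E_6), so the type is E_6.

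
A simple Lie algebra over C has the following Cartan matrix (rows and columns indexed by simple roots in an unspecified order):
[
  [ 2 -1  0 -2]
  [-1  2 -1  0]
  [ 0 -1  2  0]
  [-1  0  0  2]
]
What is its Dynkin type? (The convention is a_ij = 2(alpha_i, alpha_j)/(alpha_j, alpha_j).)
The matrix has rank 4 with 2's on the diagonal. Reading the off-diagonal entries as Dynkin edges (a single edge where a_ij = a_ji = -1; a double or triple edge where a_ij * a_ji = 2 or 3), the diagram is a chain of 4 nodes with a double edge at one end; the terminal node there is the unique short simple root (B_4). One simple-root ordering that puts it in standard form is (alpha_3, alpha_2, alpha_1, alpha_4). So the algebra is type B_4, i.e. so(9).

B_4 (so(9))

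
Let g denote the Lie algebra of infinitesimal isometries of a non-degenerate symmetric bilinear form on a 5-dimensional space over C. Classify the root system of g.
type B_2

This is so(5) with 5 odd, which has dimension 5(5-1)/2 = 10 and rank (5-1)/2 = 2. In the classification of classical Lie algebras, the orthogonal algebra so(2n+1) in an odd number of variables has type B_n; here n = 2, so the Dynkin diagram is a chain of 2 nodes with a double edge at one end; the terminal node there is the unique short simple root (B_2). Hence the type is B_2.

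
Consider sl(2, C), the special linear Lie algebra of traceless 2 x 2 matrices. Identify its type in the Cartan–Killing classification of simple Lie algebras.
This is sl(2), which has dimension 2^2 - 1 = 3 and rank 2 - 1 = 1 (a Cartan subalgebra is the diagonal traceless matrices). In the classification of classical Lie algebras, the special linear algebra sl(n+1) has type A_n; here n = 1, so the Dynkin diagram is a chain of 1 nodes with single edges (A_1). Hence the type is A_1.

A_1 (sl(2))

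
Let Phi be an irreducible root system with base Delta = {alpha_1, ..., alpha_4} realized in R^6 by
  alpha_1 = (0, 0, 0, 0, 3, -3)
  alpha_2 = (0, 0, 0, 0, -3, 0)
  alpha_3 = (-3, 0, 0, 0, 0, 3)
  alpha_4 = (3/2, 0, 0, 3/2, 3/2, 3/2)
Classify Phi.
Compute the Cartan integers a_ij = 2(alpha_i, alpha_j)/(alpha_j, alpha_j); the resulting 4x4 Cartan matrix is
[[2, -2, -1, 0], [-1, 2, 0, -1], [-1, 0, 2, 0], [0, -1, 0, 2]].
The roots have two lengths (squared-length ratio 2:1); the short ones are alpha_{2,4}. The associated Dynkin diagram is a chain of 4 nodes with a double edge between the middle two (F_4), so the type is F_4.

type F_4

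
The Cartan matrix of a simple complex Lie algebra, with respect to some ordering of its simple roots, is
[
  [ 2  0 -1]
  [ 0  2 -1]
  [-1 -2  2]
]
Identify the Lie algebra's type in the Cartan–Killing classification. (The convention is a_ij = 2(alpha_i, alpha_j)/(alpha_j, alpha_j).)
The matrix has rank 3 with 2's on the diagonal. Reading the off-diagonal entries as Dynkin edges (a single edge where a_ij = a_ji = -1; a double or triple edge where a_ij * a_ji = 2 or 3), the diagram is a chain of 3 nodes with a double edge at one end; the terminal node there is the unique short simple root (B_3). One simple-root ordering that puts it in standard form is (alpha_1, alpha_3, alpha_2). So the algebra is type B_3, i.e. so(7).

B_3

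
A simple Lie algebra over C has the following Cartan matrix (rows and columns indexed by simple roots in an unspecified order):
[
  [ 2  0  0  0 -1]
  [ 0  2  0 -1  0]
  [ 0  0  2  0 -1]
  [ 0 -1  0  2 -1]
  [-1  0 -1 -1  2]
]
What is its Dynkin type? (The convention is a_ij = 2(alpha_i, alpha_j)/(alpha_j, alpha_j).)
The matrix has rank 5 with 2's on the diagonal. Reading the off-diagonal entries as Dynkin edges (a single edge where a_ij = a_ji = -1; a double or triple edge where a_ij * a_ji = 2 or 3), the diagram is a chain of 3 nodes with a fork of two nodes at one end (D_5). One simple-root ordering that puts it in standard form is (alpha_2, alpha_4, alpha_5, alpha_1, alpha_3). So the algebra is type D_5, i.e. so(10).

D5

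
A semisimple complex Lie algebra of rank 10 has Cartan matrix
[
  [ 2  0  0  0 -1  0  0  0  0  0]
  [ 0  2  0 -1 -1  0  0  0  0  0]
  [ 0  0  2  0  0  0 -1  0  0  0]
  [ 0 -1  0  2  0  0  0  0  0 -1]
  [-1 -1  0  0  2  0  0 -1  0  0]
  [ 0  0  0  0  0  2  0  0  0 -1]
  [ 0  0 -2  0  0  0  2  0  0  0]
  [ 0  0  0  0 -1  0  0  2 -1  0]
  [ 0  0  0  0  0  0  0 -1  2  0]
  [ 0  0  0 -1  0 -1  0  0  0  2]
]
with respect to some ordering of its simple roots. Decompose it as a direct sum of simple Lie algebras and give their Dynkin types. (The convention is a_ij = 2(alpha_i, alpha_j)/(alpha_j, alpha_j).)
B_2 ⊕ E_8

The diagram associated to this matrix has two connected components: the simple roots {alpha_3, alpha_7} form a chain of 2 nodes with a double edge at one end; the terminal node there is the unique short simple root (B_2), and {alpha_1, alpha_2, alpha_4, alpha_5, alpha_6, alpha_8, alpha_9, alpha_10} form a chain of 7 nodes with one extra node attached to the third node from one end (E_8). A semisimple Lie algebra decomposes uniquely as the direct sum of simple ideals, one per connected component of its Dynkin diagram, so g ≅ B_2 ⊕ E_8 (dimension 10 + 248 = 258).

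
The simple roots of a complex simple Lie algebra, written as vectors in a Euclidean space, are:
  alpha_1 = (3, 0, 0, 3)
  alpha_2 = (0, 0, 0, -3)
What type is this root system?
type B_2

Compute the Cartan integers a_ij = 2(alpha_i, alpha_j)/(alpha_j, alpha_j); the resulting 2x2 Cartan matrix is
[[2, -2], [-1, 2]].
The roots have two lengths (squared-length ratio 2:1); the short ones are alpha_{2}. The associated Dynkin diagram is a chain of 2 nodes with a double edge at one end; the terminal node there is the unique short simple root (B_2), so the type is B_2 (the algebra so(5)).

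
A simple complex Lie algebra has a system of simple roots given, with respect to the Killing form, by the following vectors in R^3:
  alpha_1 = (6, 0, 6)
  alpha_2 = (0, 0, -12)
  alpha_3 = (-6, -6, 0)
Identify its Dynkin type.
Compute the Cartan integers a_ij = 2(alpha_i, alpha_j)/(alpha_j, alpha_j); the resulting 3x3 Cartan matrix is
[[2, -1, -1], [-2, 2, 0], [-1, 0, 2]].
The roots have two lengths (squared-length ratio 2:1); the short ones are alpha_{1,3}. The associated Dynkin diagram is a chain of 3 nodes with a double edge at one end; the terminal node there is the unique long simple root (C_3), so the type is C_3 (the algebra sp(6)).

type C_3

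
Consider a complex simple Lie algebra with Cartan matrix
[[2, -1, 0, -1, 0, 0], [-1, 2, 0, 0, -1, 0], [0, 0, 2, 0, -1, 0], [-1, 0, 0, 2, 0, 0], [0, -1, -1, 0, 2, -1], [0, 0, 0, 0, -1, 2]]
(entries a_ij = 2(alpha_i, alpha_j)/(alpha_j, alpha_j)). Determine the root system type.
D_6 (so(12))

The matrix has rank 6 with 2's on the diagonal. Reading the off-diagonal entries as Dynkin edges (a single edge where a_ij = a_ji = -1; a double or triple edge where a_ij * a_ji = 2 or 3), the diagram is a chain of 4 nodes with a fork of two nodes at one end (D_6). One simple-root ordering that puts it in standard form is (alpha_4, alpha_1, alpha_2, alpha_5, alpha_3, alpha_6). So the algebra is type D_6, i.e. so(12).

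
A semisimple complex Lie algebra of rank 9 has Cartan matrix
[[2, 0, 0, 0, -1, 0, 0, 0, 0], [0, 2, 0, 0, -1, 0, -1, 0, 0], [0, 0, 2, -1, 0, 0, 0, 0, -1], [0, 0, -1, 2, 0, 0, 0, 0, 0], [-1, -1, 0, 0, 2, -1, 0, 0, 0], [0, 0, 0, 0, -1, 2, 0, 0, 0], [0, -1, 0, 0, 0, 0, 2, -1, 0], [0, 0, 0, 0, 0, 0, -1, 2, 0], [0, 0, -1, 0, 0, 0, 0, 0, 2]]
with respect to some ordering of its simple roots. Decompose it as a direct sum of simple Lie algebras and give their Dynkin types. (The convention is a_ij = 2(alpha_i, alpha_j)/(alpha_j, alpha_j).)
A_3 (sl(4)) ⊕ D_6 (so(12))

The diagram associated to this matrix has two connected components: the simple roots {alpha_3, alpha_4, alpha_9} form a chain of 3 nodes with single edges (A_3), and {alpha_1, alpha_2, alpha_5, alpha_6, alpha_7, alpha_8} form a chain of 4 nodes with a fork of two nodes at one end (D_6). A semisimple Lie algebra decomposes uniquely as the direct sum of simple ideals, one per connected component of its Dynkin diagram, so g ≅ A_3 ⊕ D_6 (dimension 15 + 66 = 81).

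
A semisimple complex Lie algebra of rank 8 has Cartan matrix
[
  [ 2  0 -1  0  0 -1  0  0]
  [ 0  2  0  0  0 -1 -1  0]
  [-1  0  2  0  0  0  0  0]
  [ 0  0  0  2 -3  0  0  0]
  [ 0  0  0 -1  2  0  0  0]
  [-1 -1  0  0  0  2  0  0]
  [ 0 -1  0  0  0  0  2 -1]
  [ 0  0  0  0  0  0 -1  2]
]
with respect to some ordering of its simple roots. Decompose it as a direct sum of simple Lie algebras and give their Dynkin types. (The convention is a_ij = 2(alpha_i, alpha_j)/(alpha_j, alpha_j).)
A6 ⊕ G2

The diagram associated to this matrix has two connected components: the simple roots {alpha_1, alpha_2, alpha_3, alpha_6, alpha_7, alpha_8} form a chain of 6 nodes with single edges (A_6), and {alpha_4, alpha_5} form two nodes joined by a triple edge (G_2). A semisimple Lie algebra decomposes uniquely as the direct sum of simple ideals, one per connected component of its Dynkin diagram, so g ≅ A_6 ⊕ G_2 (dimension 48 + 14 = 62).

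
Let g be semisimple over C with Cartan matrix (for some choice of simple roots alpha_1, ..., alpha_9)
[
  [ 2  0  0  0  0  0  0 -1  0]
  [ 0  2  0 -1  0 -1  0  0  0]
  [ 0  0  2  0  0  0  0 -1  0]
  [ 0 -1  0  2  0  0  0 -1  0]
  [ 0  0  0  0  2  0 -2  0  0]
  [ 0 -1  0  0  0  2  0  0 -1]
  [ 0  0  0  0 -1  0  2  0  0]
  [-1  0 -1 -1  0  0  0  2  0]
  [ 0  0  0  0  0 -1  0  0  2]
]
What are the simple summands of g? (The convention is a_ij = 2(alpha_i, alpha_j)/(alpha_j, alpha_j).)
The diagram associated to this matrix has two connected components: the simple roots {alpha_5, alpha_7} form a chain of 2 nodes with a double edge at one end; the terminal node there is the unique short simple root (B_2), and {alpha_1, alpha_2, alpha_3, alpha_4, alpha_6, alpha_8, alpha_9} form a chain of 5 nodes with a fork of two nodes at one end (D_7). A semisimple Lie algebra decomposes uniquely as the direct sum of simple ideals, one per connected component of its Dynkin diagram, so g ≅ B_2 ⊕ D_7 (dimension 10 + 91 = 101).

B_2 ⊕ D_7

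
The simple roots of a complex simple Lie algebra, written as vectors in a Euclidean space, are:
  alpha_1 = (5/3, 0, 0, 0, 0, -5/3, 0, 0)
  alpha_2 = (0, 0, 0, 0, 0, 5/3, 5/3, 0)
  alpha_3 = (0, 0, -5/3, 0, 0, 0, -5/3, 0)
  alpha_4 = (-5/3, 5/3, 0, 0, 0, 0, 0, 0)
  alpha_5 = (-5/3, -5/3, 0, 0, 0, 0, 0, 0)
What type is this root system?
Compute the Cartan integers a_ij = 2(alpha_i, alpha_j)/(alpha_j, alpha_j); the resulting 5x5 Cartan matrix is
[[2, -1, 0, -1, -1], [-1, 2, -1, 0, 0], [0, -1, 2, 0, 0], [-1, 0, 0, 2, 0], [-1, 0, 0, 0, 2]].
All simple roots have the same length, so the diagram is simply laced. The associated Dynkin diagram is a chain of 3 nodes with a fork of two nodes at one end (D_5), so the type is D_5 (the algebra so(10)).

D_5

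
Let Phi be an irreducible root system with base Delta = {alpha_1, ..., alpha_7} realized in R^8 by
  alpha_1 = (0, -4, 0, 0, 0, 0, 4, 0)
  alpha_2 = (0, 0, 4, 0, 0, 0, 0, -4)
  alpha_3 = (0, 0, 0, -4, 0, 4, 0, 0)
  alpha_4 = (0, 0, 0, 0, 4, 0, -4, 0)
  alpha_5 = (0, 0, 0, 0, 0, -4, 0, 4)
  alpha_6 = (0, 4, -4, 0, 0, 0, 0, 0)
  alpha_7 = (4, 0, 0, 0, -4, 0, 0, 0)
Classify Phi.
A7

Compute the Cartan integers a_ij = 2(alpha_i, alpha_j)/(alpha_j, alpha_j); the resulting 7x7 Cartan matrix is
[[2, 0, 0, -1, 0, -1, 0], [0, 2, 0, 0, -1, -1, 0], [0, 0, 2, 0, -1, 0, 0], [-1, 0, 0, 2, 0, 0, -1], [0, -1, -1, 0, 2, 0, 0], [-1, -1, 0, 0, 0, 2, 0], [0, 0, 0, -1, 0, 0, 2]].
All simple roots have the same length, so the diagram is simply laced. The associated Dynkin diagram is a chain of 7 nodes with single edges (A_7), so the type is A_7 (the algebra sl(8)).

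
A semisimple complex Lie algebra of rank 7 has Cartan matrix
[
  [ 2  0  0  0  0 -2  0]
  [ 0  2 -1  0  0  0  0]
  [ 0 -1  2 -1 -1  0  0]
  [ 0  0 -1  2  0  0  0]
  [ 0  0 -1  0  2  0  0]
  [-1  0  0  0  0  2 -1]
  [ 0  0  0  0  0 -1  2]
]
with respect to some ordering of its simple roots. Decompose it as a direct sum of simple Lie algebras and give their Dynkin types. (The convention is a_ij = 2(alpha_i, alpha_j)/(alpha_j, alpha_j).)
type C_3 ⊕ type D_4

The diagram associated to this matrix has two connected components: the simple roots {alpha_1, alpha_6, alpha_7} form a chain of 3 nodes with a double edge at one end; the terminal node there is the unique long simple root (C_3), and {alpha_2, alpha_3, alpha_4, alpha_5} form a chain of 2 nodes with a fork of two nodes at one end (D_4). A semisimple Lie algebra decomposes uniquely as the direct sum of simple ideals, one per connected component of its Dynkin diagram, so g ≅ C_3 ⊕ D_4 (dimension 21 + 28 = 49).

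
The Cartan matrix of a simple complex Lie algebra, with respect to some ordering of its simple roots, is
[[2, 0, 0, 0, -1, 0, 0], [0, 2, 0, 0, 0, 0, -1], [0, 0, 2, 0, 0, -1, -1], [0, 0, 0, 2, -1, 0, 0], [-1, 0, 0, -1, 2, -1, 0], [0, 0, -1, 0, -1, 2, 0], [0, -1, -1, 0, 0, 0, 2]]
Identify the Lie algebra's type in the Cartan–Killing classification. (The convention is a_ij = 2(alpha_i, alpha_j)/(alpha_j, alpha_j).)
The matrix has rank 7 with 2's on the diagonal. Reading the off-diagonal entries as Dynkin edges (a single edge where a_ij = a_ji = -1; a double or triple edge where a_ij * a_ji = 2 or 3), the diagram is a chain of 5 nodes with a fork of two nodes at one end (D_7). One simple-root ordering that puts it in standard form is (alpha_2, alpha_7, alpha_3, alpha_6, alpha_5, alpha_1, alpha_4). So the algebra is type D_7, i.e. so(14).

D7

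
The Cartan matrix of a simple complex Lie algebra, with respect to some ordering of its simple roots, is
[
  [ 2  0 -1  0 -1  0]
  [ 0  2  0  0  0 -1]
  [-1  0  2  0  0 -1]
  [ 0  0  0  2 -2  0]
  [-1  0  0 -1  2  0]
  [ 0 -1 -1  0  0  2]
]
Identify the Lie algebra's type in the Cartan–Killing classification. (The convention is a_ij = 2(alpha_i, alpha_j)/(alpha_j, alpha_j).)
The matrix has rank 6 with 2's on the diagonal. Reading the off-diagonal entries as Dynkin edges (a single edge where a_ij = a_ji = -1; a double or triple edge where a_ij * a_ji = 2 or 3), the diagram is a chain of 6 nodes with a double edge at one end; the terminal node there is the unique long simple root (C_6). One simple-root ordering that puts it in standard form is (alpha_2, alpha_6, alpha_3, alpha_1, alpha_5, alpha_4). So the algebra is type C_6, i.e. sp(12).

type C_6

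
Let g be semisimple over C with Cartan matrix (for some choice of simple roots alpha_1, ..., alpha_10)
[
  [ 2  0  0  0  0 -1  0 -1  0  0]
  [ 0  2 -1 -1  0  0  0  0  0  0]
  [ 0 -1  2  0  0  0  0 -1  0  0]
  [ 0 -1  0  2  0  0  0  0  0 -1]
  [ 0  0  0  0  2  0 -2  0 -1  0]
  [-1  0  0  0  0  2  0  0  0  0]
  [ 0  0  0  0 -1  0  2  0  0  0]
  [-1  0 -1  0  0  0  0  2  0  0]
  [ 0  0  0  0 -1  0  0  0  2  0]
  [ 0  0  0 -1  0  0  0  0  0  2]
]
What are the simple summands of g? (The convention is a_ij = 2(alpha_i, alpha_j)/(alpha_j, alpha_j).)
The diagram associated to this matrix has two connected components: the simple roots {alpha_1, alpha_2, alpha_3, alpha_4, alpha_6, alpha_8, alpha_10} form a chain of 7 nodes with single edges (A_7), and {alpha_5, alpha_7, alpha_9} form a chain of 3 nodes with a double edge at one end; the terminal node there is the unique short simple root (B_3). A semisimple Lie algebra decomposes uniquely as the direct sum of simple ideals, one per connected component of its Dynkin diagram, so g ≅ A_7 ⊕ B_3 (dimension 63 + 21 = 84).

A7 + B3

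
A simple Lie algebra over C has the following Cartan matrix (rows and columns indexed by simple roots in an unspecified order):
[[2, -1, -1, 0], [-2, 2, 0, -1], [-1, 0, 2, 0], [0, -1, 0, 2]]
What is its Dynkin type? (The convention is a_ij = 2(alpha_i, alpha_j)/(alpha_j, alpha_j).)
F_4

The matrix has rank 4 with 2's on the diagonal. Reading the off-diagonal entries as Dynkin edges (a single edge where a_ij = a_ji = -1; a double or triple edge where a_ij * a_ji = 2 or 3), the diagram is a chain of 4 nodes with a double edge between the middle two (F_4). One simple-root ordering that puts it in standard form is (alpha_4, alpha_2, alpha_1, alpha_3). So the algebra is type F_4.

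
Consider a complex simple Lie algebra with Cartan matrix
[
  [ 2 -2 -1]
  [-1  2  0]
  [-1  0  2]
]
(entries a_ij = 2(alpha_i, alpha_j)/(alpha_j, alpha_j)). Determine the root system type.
The matrix has rank 3 with 2's on the diagonal. Reading the off-diagonal entries as Dynkin edges (a single edge where a_ij = a_ji = -1; a double or triple edge where a_ij * a_ji = 2 or 3), the diagram is a chain of 3 nodes with a double edge at one end; the terminal node there is the unique short simple root (B_3). One simple-root ordering that puts it in standard form is (alpha_3, alpha_1, alpha_2). So the algebra is type B_3, i.e. so(7).

B3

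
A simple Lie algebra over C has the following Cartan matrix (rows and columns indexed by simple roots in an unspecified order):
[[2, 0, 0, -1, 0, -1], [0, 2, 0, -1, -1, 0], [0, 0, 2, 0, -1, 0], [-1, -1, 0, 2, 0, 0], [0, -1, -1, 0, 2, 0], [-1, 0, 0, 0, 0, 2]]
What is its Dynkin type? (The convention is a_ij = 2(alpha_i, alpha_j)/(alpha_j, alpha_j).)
A6

The matrix has rank 6 with 2's on the diagonal. Reading the off-diagonal entries as Dynkin edges (a single edge where a_ij = a_ji = -1; a double or triple edge where a_ij * a_ji = 2 or 3), the diagram is a chain of 6 nodes with single edges (A_6). One simple-root ordering that puts it in standard form is (alpha_6, alpha_1, alpha_4, alpha_2, alpha_5, alpha_3). So the algebra is type A_6, i.e. sl(7).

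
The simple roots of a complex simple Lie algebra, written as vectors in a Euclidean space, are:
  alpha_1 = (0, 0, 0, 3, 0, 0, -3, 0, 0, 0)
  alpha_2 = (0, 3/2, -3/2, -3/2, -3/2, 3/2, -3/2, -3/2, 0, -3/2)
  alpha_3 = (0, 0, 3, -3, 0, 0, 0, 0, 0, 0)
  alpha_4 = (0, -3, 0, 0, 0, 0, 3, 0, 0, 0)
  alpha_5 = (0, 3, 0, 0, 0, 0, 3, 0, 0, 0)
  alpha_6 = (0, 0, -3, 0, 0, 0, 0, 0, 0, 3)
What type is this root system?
Compute the Cartan integers a_ij = 2(alpha_i, alpha_j)/(alpha_j, alpha_j); the resulting 6x6 Cartan matrix is
[[2, 0, -1, -1, -1, 0], [0, 2, 0, -1, 0, 0], [-1, 0, 2, 0, 0, -1], [-1, -1, 0, 2, 0, 0], [-1, 0, 0, 0, 2, 0], [0, 0, -1, 0, 0, 2]].
All simple roots have the same length, so the diagram is simply laced. The associated Dynkin diagram is a chain of 5 nodes with one extra node attached to the third node from one end (E_6), so the type is E_6.

type E_6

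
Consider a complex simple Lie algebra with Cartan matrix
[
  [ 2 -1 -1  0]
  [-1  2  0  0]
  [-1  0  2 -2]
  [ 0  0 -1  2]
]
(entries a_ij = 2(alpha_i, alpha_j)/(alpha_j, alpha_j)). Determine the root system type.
B_4

The matrix has rank 4 with 2's on the diagonal. Reading the off-diagonal entries as Dynkin edges (a single edge where a_ij = a_ji = -1; a double or triple edge where a_ij * a_ji = 2 or 3), the diagram is a chain of 4 nodes with a double edge at one end; the terminal node there is the unique short simple root (B_4). One simple-root ordering that puts it in standard form is (alpha_2, alpha_1, alpha_3, alpha_4). So the algebra is type B_4, i.e. so(9).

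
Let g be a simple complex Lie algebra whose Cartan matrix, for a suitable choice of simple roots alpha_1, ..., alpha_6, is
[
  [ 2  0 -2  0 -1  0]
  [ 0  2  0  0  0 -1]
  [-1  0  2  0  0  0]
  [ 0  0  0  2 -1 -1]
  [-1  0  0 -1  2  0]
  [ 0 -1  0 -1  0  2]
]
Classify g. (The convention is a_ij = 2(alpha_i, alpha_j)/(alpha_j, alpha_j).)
The matrix has rank 6 with 2's on the diagonal. Reading the off-diagonal entries as Dynkin edges (a single edge where a_ij = a_ji = -1; a double or triple edge where a_ij * a_ji = 2 or 3), the diagram is a chain of 6 nodes with a double edge at one end; the terminal node there is the unique short simple root (B_6). One simple-root ordering that puts it in standard form is (alpha_2, alpha_6, alpha_4, alpha_5, alpha_1, alpha_3). So the algebra is type B_6, i.e. so(13).

type B_6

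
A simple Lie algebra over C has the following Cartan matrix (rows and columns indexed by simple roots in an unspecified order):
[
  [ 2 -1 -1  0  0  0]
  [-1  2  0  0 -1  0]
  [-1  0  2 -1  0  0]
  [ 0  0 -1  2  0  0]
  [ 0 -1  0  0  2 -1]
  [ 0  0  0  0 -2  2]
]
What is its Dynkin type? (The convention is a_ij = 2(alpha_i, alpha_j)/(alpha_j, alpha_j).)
type C_6

The matrix has rank 6 with 2's on the diagonal. Reading the off-diagonal entries as Dynkin edges (a single edge where a_ij = a_ji = -1; a double or triple edge where a_ij * a_ji = 2 or 3), the diagram is a chain of 6 nodes with a double edge at one end; the terminal node there is the unique long simple root (C_6). One simple-root ordering that puts it in standard form is (alpha_4, alpha_3, alpha_1, alpha_2, alpha_5, alpha_6). So the algebra is type C_6, i.e. sp(12).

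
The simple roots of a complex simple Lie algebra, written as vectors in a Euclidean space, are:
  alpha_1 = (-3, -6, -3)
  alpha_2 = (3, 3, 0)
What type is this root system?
Compute the Cartan integers a_ij = 2(alpha_i, alpha_j)/(alpha_j, alpha_j); the resulting 2x2 Cartan matrix is
[[2, -3], [-1, 2]].
The roots have two lengths (squared-length ratio 3:1); the short ones are alpha_{2}. The associated Dynkin diagram is two nodes joined by a triple edge (G_2), so the type is G_2.

G2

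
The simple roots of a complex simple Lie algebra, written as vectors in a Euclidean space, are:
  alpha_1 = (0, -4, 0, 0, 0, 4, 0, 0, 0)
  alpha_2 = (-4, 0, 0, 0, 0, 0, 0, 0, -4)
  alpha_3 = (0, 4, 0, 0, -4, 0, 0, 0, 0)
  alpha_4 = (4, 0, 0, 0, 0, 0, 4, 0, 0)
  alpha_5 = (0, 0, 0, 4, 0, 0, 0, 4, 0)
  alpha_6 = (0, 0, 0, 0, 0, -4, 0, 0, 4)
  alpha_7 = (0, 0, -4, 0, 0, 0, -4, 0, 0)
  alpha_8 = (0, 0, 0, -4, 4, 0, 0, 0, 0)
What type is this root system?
A8

Compute the Cartan integers a_ij = 2(alpha_i, alpha_j)/(alpha_j, alpha_j); the resulting 8x8 Cartan matrix is
[[2, 0, -1, 0, 0, -1, 0, 0], [0, 2, 0, -1, 0, -1, 0, 0], [-1, 0, 2, 0, 0, 0, 0, -1], [0, -1, 0, 2, 0, 0, -1, 0], [0, 0, 0, 0, 2, 0, 0, -1], [-1, -1, 0, 0, 0, 2, 0, 0], [0, 0, 0, -1, 0, 0, 2, 0], [0, 0, -1, 0, -1, 0, 0, 2]].
All simple roots have the same length, so the diagram is simply laced. The associated Dynkin diagram is a chain of 8 nodes with single edges (A_8), so the type is A_8 (the algebra sl(9)).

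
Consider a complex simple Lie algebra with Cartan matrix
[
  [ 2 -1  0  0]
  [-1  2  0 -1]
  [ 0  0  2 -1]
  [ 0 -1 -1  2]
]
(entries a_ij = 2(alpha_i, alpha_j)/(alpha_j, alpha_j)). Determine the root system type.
type A_4

The matrix has rank 4 with 2's on the diagonal. Reading the off-diagonal entries as Dynkin edges (a single edge where a_ij = a_ji = -1; a double or triple edge where a_ij * a_ji = 2 or 3), the diagram is a chain of 4 nodes with single edges (A_4). One simple-root ordering that puts it in standard form is (alpha_1, alpha_2, alpha_4, alpha_3). So the algebra is type A_4, i.e. sl(5).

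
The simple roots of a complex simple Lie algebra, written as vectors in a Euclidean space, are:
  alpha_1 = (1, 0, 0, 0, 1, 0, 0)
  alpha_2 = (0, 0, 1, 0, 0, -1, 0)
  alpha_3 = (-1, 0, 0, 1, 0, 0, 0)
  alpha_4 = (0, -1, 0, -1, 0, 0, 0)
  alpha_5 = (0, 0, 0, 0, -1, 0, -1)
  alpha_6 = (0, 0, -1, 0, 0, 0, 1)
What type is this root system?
A6

Compute the Cartan integers a_ij = 2(alpha_i, alpha_j)/(alpha_j, alpha_j); the resulting 6x6 Cartan matrix is
[[2, 0, -1, 0, -1, 0], [0, 2, 0, 0, 0, -1], [-1, 0, 2, -1, 0, 0], [0, 0, -1, 2, 0, 0], [-1, 0, 0, 0, 2, -1], [0, -1, 0, 0, -1, 2]].
All simple roots have the same length, so the diagram is simply laced. The associated Dynkin diagram is a chain of 6 nodes with single edges (A_6), so the type is A_6 (the algebra sl(7)).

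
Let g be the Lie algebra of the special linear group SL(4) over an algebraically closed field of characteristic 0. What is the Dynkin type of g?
This is sl(4), which has dimension 4^2 - 1 = 15 and rank 4 - 1 = 3 (a Cartan subalgebra is the diagonal traceless matrices). In the classification of classical Lie algebras, the special linear algebra sl(n+1) has type A_n; here n = 3, so the Dynkin diagram is a chain of 3 nodes with single edges (A_3). Hence the type is A_3.

type A_3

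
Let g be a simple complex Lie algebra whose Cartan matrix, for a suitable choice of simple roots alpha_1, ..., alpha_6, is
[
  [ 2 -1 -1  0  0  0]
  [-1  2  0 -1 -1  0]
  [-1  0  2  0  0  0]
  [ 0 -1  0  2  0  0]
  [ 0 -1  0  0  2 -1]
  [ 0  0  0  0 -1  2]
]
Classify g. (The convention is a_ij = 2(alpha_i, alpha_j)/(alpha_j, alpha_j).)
The matrix has rank 6 with 2's on the diagonal. Reading the off-diagonal entries as Dynkin edges (a single edge where a_ij = a_ji = -1; a double or triple edge where a_ij * a_ji = 2 or 3), the diagram is a chain of 5 nodes with one extra node attached to the third node from one end (E_6). One simple-root ordering that puts it in standard form is (alpha_6, alpha_4, alpha_5, alpha_2, alpha_1, alpha_3). So the algebra is type E_6.

E_6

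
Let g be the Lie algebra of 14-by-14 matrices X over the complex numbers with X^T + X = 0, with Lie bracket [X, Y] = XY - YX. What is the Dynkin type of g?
This is so(14) with 14 even, which has dimension 14(14-1)/2 = 91 and rank 14/2 = 7. In the classification of classical Lie algebras, the orthogonal algebra so(2n) in an even number of variables has type D_n; here n = 7, so the Dynkin diagram is a chain of 5 nodes with a fork of two nodes at one end (D_7). Hence the type is D_7.

D_7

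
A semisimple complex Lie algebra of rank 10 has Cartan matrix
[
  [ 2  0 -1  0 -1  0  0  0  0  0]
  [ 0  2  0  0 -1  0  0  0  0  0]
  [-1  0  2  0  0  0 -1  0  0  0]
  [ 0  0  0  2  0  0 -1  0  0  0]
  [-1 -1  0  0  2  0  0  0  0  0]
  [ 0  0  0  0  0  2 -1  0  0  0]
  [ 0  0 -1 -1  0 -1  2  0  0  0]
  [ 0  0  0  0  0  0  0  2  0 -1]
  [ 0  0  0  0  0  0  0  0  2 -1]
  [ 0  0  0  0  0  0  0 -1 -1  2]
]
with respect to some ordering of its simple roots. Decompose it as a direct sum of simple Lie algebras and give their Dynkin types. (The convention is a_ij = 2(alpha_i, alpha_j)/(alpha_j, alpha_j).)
A_3 (sl(4)) + D_7 (so(14))

The diagram associated to this matrix has two connected components: the simple roots {alpha_8, alpha_9, alpha_10} form a chain of 3 nodes with single edges (A_3), and {alpha_1, alpha_2, alpha_3, alpha_4, alpha_5, alpha_6, alpha_7} form a chain of 5 nodes with a fork of two nodes at one end (D_7). A semisimple Lie algebra decomposes uniquely as the direct sum of simple ideals, one per connected component of its Dynkin diagram, so g ≅ A_3 ⊕ D_7 (dimension 15 + 91 = 106).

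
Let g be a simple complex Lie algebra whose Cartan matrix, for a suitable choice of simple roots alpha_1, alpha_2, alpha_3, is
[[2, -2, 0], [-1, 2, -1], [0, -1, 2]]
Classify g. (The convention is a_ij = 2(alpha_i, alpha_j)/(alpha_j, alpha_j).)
The matrix has rank 3 with 2's on the diagonal. Reading the off-diagonal entries as Dynkin edges (a single edge where a_ij = a_ji = -1; a double or triple edge where a_ij * a_ji = 2 or 3), the diagram is a chain of 3 nodes with a double edge at one end; the terminal node there is the unique long simple root (C_3). One simple-root ordering that puts it in standard form is (alpha_3, alpha_2, alpha_1). So the algebra is type C_3, i.e. sp(6).

C_3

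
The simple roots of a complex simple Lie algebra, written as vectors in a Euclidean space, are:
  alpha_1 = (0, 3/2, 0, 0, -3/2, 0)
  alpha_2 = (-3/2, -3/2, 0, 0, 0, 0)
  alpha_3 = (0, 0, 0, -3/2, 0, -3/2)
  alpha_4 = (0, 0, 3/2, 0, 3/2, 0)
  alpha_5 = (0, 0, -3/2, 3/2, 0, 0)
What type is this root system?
type A_5

Compute the Cartan integers a_ij = 2(alpha_i, alpha_j)/(alpha_j, alpha_j); the resulting 5x5 Cartan matrix is
[[2, -1, 0, -1, 0], [-1, 2, 0, 0, 0], [0, 0, 2, 0, -1], [-1, 0, 0, 2, -1], [0, 0, -1, -1, 2]].
All simple roots have the same length, so the diagram is simply laced. The associated Dynkin diagram is a chain of 5 nodes with single edges (A_5), so the type is A_5 (the algebra sl(6)).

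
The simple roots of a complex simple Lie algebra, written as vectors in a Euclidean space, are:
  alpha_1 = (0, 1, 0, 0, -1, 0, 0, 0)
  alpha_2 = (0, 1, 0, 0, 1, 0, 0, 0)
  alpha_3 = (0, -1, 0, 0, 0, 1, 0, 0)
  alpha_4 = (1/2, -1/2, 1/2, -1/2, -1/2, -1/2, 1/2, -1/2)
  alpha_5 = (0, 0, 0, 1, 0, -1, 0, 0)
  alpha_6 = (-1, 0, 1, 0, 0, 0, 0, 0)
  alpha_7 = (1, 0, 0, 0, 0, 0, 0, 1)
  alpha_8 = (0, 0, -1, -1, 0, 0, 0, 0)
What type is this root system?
E_8

Compute the Cartan integers a_ij = 2(alpha_i, alpha_j)/(alpha_j, alpha_j); the resulting 8x8 Cartan matrix is
[[2, 0, -1, 0, 0, 0, 0, 0], [0, 2, -1, -1, 0, 0, 0, 0], [-1, -1, 2, 0, -1, 0, 0, 0], [0, -1, 0, 2, 0, 0, 0, 0], [0, 0, -1, 0, 2, 0, 0, -1], [0, 0, 0, 0, 0, 2, -1, -1], [0, 0, 0, 0, 0, -1, 2, 0], [0, 0, 0, 0, -1, -1, 0, 2]].
All simple roots have the same length, so the diagram is simply laced. The associated Dynkin diagram is a chain of 7 nodes with one extra node attached to the third node from one end (E_8), so the type is E_8.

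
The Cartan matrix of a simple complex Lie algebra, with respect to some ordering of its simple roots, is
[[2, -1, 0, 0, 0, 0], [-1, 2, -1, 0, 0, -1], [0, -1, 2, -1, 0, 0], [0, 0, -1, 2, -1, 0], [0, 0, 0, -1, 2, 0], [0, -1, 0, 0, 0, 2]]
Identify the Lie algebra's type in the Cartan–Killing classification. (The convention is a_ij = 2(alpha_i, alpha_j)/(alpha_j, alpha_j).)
D_6

The matrix has rank 6 with 2's on the diagonal. Reading the off-diagonal entries as Dynkin edges (a single edge where a_ij = a_ji = -1; a double or triple edge where a_ij * a_ji = 2 or 3), the diagram is a chain of 4 nodes with a fork of two nodes at one end (D_6). One simple-root ordering that puts it in standard form is (alpha_5, alpha_4, alpha_3, alpha_2, alpha_6, alpha_1). So the algebra is type D_6, i.e. so(12).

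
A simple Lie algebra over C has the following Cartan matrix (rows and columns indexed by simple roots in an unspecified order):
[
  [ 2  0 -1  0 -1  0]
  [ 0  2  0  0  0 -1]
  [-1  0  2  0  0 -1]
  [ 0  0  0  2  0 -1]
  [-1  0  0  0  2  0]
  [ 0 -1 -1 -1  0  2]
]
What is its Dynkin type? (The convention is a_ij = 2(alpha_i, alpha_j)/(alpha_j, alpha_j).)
The matrix has rank 6 with 2's on the diagonal. Reading the off-diagonal entries as Dynkin edges (a single edge where a_ij = a_ji = -1; a double or triple edge where a_ij * a_ji = 2 or 3), the diagram is a chain of 4 nodes with a fork of two nodes at one end (D_6). One simple-root ordering that puts it in standard form is (alpha_5, alpha_1, alpha_3, alpha_6, alpha_4, alpha_2). So the algebra is type D_6, i.e. so(12).

D_6 (so(12))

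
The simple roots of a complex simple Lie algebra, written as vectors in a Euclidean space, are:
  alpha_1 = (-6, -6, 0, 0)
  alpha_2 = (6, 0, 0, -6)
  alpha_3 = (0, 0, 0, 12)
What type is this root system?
Compute the Cartan integers a_ij = 2(alpha_i, alpha_j)/(alpha_j, alpha_j); the resulting 3x3 Cartan matrix is
[[2, -1, 0], [-1, 2, -1], [0, -2, 2]].
The roots have two lengths (squared-length ratio 2:1); the short ones are alpha_{1,2}. The associated Dynkin diagram is a chain of 3 nodes with a double edge at one end; the terminal node there is the unique long simple root (C_3), so the type is C_3 (the algebra sp(6)).

C_3 (sp(6))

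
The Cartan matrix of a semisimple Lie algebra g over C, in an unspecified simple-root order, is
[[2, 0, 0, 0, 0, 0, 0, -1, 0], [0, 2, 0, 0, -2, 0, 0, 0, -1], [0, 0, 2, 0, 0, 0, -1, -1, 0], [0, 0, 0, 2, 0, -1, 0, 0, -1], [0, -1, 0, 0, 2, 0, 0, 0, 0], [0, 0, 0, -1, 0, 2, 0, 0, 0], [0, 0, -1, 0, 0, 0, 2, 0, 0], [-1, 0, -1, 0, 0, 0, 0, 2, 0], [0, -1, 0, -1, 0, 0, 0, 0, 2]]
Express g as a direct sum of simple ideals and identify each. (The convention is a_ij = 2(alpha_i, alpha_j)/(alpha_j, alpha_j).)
A4 ⊕ B5

The diagram associated to this matrix has two connected components: the simple roots {alpha_1, alpha_3, alpha_7, alpha_8} form a chain of 4 nodes with single edges (A_4), and {alpha_2, alpha_4, alpha_5, alpha_6, alpha_9} form a chain of 5 nodes with a double edge at one end; the terminal node there is the unique short simple root (B_5). A semisimple Lie algebra decomposes uniquely as the direct sum of simple ideals, one per connected component of its Dynkin diagram, so g ≅ A_4 ⊕ B_5 (dimension 24 + 55 = 79).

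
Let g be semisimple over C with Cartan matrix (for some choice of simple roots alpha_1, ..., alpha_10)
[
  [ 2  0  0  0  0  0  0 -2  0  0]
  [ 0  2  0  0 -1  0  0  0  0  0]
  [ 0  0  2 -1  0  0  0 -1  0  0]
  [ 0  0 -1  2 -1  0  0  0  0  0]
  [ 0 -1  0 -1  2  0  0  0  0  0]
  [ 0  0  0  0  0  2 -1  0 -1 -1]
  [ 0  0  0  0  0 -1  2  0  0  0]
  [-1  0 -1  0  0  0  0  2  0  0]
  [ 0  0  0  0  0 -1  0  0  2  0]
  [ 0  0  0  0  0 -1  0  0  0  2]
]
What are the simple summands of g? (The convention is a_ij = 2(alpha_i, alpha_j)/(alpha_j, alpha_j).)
The diagram associated to this matrix has two connected components: the simple roots {alpha_1, alpha_2, alpha_3, alpha_4, alpha_5, alpha_8} form a chain of 6 nodes with a double edge at one end; the terminal node there is the unique long simple root (C_6), and {alpha_6, alpha_7, alpha_9, alpha_10} form a chain of 2 nodes with a fork of two nodes at one end (D_4). A semisimple Lie algebra decomposes uniquely as the direct sum of simple ideals, one per connected component of its Dynkin diagram, so g ≅ C_6 ⊕ D_4 (dimension 78 + 28 = 106).

C_6 ⊕ D_4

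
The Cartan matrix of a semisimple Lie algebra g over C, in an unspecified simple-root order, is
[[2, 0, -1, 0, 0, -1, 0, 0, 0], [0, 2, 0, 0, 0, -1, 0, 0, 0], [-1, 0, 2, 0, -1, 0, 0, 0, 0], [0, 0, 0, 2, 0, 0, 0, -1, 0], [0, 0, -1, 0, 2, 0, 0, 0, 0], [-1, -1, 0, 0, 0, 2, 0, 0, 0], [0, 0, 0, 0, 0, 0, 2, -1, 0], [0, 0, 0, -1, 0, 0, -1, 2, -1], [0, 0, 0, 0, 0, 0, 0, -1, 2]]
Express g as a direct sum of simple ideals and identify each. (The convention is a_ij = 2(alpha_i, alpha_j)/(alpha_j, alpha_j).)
A_5 + D_4

The diagram associated to this matrix has two connected components: the simple roots {alpha_1, alpha_2, alpha_3, alpha_5, alpha_6} form a chain of 5 nodes with single edges (A_5), and {alpha_4, alpha_7, alpha_8, alpha_9} form a chain of 2 nodes with a fork of two nodes at one end (D_4). A semisimple Lie algebra decomposes uniquely as the direct sum of simple ideals, one per connected component of its Dynkin diagram, so g ≅ A_5 ⊕ D_4 (dimension 35 + 28 = 63).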